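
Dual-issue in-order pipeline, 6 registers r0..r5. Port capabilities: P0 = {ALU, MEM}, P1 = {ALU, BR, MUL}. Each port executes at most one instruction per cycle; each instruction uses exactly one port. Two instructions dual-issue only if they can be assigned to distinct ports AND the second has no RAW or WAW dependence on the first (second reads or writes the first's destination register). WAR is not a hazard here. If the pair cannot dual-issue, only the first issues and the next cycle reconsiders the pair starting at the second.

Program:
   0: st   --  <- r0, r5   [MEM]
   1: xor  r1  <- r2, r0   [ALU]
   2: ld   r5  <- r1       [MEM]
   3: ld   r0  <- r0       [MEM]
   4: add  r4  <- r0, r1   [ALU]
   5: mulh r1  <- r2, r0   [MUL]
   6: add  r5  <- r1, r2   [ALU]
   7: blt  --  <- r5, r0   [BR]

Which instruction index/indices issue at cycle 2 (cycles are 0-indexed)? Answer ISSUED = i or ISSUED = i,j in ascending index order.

[0] i0/i1  st;xor  -- pair
[1] i2  ld  -- no-port MEM/MEM
[2] i3  ld  -- RAW r0
[3] i4/i5  add;mulh  -- pair
[4] i6  add  -- RAW r5
[5] i7  blt  -- tail

ISSUED = 3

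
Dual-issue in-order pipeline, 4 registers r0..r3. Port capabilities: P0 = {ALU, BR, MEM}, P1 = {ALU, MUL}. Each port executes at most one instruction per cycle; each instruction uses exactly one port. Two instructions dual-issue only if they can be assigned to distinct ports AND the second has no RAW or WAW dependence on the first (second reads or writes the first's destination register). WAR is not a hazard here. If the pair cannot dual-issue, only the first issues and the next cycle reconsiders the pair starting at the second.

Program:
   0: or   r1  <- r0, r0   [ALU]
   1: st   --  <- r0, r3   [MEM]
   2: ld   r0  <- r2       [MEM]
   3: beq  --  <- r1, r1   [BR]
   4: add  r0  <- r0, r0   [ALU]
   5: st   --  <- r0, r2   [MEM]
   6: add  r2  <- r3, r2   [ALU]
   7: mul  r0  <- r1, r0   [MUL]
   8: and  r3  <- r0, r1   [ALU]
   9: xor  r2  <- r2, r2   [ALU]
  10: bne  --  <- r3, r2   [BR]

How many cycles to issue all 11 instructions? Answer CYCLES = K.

t=0 i0+i1:or+st ; dual
t=1 i2:ld ; no-port MEM/BR
t=2 i3+i4:beq+add ; dual
t=3 i5+i6:st+add ; dual
t=4 i7:mul ; RAW r0
t=5 i8+i9:and+xor ; dual
t=6 i10:bne ; tail

CYCLES = 7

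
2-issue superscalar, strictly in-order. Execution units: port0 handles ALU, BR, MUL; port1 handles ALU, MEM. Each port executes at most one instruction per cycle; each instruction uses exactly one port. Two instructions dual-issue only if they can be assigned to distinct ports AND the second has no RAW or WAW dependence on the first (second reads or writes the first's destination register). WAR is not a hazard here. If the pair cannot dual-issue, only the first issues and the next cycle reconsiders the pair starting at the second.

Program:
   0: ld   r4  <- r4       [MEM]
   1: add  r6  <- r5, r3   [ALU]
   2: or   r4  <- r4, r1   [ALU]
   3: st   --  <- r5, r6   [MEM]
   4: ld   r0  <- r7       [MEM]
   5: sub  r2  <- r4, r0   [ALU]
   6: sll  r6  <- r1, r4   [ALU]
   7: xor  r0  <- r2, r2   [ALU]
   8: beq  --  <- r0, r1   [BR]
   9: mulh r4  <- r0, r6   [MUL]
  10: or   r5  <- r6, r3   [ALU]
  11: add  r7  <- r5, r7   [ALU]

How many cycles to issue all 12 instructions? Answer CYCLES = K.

0. ld/add @i0&i1  | 2-wide
1. or/st @i2&i3  | 2-wide
2. ld @i4  | RAW r0
3. sub/sll @i5&i6  | 2-wide
4. xor @i7  | RAW r0
5. beq @i8  | no-port BR/MUL
6. mulh/or @i9&i10  | 2-wide
7. add @i11  | tail

CYCLES = 8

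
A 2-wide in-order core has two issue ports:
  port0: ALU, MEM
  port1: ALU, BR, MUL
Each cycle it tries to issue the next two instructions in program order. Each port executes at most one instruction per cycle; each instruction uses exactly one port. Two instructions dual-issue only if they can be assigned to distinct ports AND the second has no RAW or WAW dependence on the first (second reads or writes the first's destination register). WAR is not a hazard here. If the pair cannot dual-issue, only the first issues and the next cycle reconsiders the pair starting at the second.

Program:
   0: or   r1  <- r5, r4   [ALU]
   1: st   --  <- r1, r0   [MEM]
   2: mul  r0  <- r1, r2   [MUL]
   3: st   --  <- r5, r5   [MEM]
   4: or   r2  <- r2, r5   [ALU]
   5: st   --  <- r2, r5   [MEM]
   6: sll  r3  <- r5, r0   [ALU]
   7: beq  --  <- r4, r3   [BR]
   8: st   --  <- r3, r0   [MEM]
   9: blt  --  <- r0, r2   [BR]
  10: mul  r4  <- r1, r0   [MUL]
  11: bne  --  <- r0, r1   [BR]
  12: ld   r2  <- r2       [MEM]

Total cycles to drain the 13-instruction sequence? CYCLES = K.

c0: i0 or  RAW r1
c1: i1+i2 st/mul  pair
c2: i3+i4 st/or  pair
c3: i5+i6 st/sll  pair
c4: i7+i8 beq/st  pair
c5: i9 blt  no-port BR/MUL
c6: i10 mul  no-port MUL/BR
c7: i11+i12 bne/ld  pair

CYCLES = 8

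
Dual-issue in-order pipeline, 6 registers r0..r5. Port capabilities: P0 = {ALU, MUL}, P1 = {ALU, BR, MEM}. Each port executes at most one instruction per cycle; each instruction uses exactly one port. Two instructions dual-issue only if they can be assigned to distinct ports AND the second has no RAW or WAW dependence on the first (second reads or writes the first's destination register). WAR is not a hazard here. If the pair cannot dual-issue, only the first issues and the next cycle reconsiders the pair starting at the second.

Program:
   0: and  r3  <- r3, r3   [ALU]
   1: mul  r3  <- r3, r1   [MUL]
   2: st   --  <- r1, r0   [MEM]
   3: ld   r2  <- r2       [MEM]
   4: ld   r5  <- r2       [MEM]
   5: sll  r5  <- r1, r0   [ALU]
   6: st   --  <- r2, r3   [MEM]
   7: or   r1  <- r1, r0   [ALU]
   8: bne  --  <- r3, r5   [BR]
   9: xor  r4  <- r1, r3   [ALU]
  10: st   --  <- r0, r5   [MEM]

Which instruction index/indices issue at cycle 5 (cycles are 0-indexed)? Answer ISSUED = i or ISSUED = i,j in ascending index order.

[0] i0  and.ALU  -- RAW+WAW r3
[1] i1,i2  mul.MUL/st.MEM  -- dual
[2] i3  ld.MEM  -- no-port MEM/MEM
[3] i4  ld.MEM  -- WAW r5
[4] i5,i6  sll.ALU/st.MEM  -- dual
[5] i7,i8  or.ALU/bne.BR  -- dual
[6] i9,i10  xor.ALU/st.MEM  -- dual

ISSUED = 7,8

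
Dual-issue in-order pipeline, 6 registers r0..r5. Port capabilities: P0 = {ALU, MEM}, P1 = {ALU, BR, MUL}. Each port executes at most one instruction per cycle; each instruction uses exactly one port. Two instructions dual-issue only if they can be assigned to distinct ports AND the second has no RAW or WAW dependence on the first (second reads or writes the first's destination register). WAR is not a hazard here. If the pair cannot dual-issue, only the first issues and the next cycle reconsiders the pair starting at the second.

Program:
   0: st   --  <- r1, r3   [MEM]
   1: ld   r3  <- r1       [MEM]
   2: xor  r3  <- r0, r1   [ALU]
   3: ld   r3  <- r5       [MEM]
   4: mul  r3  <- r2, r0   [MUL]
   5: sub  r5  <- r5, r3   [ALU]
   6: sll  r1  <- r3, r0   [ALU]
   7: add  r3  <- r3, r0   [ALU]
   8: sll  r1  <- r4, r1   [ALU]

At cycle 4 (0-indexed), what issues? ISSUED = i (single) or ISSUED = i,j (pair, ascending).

[0] i0  st  -- no-port MEM/MEM
[1] i1  ld  -- WAW r3
[2] i2  xor  -- WAW r3
[3] i3  ld  -- WAW r3
[4] i4  mul  -- RAW r3
[5] i5,i6  sub;sll  -- pair
[6] i7,i8  add;sll  -- pair

ISSUED = 4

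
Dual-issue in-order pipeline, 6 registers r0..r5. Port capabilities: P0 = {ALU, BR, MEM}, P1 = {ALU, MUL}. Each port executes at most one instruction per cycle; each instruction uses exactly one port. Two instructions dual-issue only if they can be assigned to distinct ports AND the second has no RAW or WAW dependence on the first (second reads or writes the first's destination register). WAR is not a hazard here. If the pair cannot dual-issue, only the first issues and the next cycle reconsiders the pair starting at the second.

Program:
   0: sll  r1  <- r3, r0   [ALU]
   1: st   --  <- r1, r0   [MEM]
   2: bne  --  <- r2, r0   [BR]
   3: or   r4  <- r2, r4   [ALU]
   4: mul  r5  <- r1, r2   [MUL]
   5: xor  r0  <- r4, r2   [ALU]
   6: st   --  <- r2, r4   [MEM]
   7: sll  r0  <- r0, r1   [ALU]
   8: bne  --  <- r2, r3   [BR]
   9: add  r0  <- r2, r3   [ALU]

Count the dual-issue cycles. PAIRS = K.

t=0 i0:sll.ALU ; RAW r1
t=1 i1:st.MEM ; no-port MEM/BR
t=2 i2,i3:bne.BR+or.ALU ; pair
t=3 i4,i5:mul.MUL+xor.ALU ; pair
t=4 i6,i7:st.MEM+sll.ALU ; pair
t=5 i8,i9:bne.BR+add.ALU ; pair

PAIRS = 4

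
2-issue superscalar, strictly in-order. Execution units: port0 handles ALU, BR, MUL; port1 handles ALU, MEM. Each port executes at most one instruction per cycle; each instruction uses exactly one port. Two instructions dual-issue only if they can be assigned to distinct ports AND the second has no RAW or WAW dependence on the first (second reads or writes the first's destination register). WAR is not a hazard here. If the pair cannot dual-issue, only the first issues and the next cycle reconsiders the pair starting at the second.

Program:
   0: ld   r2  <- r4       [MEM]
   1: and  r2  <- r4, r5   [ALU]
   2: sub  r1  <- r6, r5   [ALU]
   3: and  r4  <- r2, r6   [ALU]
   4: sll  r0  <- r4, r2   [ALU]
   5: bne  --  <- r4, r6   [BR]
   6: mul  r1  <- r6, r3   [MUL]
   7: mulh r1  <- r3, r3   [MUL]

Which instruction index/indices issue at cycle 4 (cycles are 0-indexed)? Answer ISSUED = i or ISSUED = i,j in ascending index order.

ISSUED = 6

0. ld.MEM @i0  | WAW r2
1. and.ALU sub.ALU @i1/i2  | dual
2. and.ALU @i3  | RAW r4
3. sll.ALU bne.BR @i4/i5  | dual
4. mul.MUL @i6  | no-port MUL/MUL
5. mulh.MUL @i7  | tail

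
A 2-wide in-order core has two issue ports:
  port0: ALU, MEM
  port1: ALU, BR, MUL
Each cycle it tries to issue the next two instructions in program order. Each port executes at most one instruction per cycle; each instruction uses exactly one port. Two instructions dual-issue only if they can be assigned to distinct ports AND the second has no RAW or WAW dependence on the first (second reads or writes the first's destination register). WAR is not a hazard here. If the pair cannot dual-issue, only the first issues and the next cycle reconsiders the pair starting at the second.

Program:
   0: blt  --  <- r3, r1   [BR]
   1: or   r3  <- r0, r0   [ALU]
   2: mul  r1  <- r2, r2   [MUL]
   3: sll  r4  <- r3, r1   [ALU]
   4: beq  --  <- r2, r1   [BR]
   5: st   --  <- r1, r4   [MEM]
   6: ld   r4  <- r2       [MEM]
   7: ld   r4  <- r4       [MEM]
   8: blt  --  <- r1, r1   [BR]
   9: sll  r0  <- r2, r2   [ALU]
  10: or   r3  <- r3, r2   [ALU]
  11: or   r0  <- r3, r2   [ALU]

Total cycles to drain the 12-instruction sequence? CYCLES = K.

c0: i0,i1 blt/or  dual
c1: i2 mul  RAW r1
c2: i3,i4 sll/beq  dual
c3: i5 st  no-port MEM/MEM
c4: i6 ld  no-port MEM/MEM
c5: i7,i8 ld/blt  dual
c6: i9,i10 sll/or  dual
c7: i11 or  tail

CYCLES = 8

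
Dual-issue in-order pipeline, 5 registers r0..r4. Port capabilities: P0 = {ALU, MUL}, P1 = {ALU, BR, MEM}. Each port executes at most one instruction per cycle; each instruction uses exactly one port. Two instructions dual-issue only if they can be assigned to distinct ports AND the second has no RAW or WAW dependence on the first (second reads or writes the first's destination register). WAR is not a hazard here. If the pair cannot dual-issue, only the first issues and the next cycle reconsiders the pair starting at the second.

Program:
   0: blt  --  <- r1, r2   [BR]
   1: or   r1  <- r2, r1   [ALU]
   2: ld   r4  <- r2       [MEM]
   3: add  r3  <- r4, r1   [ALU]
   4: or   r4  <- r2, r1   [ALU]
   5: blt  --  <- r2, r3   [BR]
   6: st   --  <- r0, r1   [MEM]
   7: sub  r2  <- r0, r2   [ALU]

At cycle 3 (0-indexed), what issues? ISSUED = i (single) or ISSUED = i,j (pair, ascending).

0. blt/or @i0/i1  | 2-wide
1. ld @i2  | RAW r4
2. add/or @i3/i4  | 2-wide
3. blt @i5  | no-port BR/MEM
4. st/sub @i6/i7  | 2-wide

ISSUED = 5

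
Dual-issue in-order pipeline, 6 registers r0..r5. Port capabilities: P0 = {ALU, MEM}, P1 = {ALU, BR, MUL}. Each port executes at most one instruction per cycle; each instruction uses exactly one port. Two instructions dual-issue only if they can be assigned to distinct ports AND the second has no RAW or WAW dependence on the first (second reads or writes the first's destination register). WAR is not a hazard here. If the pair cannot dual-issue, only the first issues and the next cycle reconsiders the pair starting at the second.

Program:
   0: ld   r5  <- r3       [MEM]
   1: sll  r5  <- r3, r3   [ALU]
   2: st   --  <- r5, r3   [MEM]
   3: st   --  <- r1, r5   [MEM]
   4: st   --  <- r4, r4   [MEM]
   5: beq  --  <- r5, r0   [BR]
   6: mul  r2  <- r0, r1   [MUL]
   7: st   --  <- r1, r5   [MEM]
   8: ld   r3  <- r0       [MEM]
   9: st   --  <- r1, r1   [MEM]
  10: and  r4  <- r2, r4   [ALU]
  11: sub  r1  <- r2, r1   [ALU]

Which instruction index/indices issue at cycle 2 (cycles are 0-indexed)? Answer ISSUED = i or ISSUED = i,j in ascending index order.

c0: i0 ld  WAW r5
c1: i1 sll  RAW r5
c2: i2 st  no-port MEM/MEM
c3: i3 st  no-port MEM/MEM
c4: i4&i5 st/beq  2-wide
c5: i6&i7 mul/st  2-wide
c6: i8 ld  no-port MEM/MEM
c7: i9&i10 st/and  2-wide
c8: i11 sub  tail

ISSUED = 2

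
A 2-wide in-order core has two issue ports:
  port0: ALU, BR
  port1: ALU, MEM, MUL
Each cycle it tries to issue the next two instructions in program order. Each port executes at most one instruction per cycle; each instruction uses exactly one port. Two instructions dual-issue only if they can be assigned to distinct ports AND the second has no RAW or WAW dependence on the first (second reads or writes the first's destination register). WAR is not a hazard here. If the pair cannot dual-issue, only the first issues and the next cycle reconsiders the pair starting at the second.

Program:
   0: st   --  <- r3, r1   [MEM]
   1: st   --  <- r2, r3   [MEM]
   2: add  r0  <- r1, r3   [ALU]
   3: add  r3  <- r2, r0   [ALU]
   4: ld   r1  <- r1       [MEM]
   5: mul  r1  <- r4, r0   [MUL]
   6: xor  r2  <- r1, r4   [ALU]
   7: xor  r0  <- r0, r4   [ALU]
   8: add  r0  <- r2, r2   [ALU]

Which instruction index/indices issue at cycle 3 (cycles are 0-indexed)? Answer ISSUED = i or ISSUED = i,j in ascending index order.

ISSUED = 5

t=0 i0:st ; no-port MEM/MEM
t=1 i1&i2:st add ; dual
t=2 i3&i4:add ld ; dual
t=3 i5:mul ; RAW r1
t=4 i6&i7:xor xor ; dual
t=5 i8:add ; tail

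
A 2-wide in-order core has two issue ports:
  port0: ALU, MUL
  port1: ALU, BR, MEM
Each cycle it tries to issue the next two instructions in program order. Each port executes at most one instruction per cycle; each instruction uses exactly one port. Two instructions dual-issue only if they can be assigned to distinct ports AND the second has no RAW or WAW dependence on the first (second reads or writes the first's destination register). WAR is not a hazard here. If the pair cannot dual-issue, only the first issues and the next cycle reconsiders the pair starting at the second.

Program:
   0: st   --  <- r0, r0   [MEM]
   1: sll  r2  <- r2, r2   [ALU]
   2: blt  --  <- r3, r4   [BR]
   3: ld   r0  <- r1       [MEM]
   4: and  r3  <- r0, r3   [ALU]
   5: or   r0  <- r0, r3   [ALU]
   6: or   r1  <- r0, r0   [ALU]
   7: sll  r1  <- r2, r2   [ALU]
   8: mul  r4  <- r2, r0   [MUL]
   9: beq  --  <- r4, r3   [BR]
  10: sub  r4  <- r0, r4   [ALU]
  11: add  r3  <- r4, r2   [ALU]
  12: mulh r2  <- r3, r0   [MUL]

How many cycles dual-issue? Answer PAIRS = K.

PAIRS = 3

  cy0 -> i0&i1 (st sll) dual
  cy1 -> i2 (blt) no-port BR/MEM
  cy2 -> i3 (ld) RAW r0
  cy3 -> i4 (and) RAW r3
  cy4 -> i5 (or) RAW r0
  cy5 -> i6 (or) WAW r1
  cy6 -> i7&i8 (sll mul) dual
  cy7 -> i9&i10 (beq sub) dual
  cy8 -> i11 (add) RAW r3
  cy9 -> i12 (mulh) tail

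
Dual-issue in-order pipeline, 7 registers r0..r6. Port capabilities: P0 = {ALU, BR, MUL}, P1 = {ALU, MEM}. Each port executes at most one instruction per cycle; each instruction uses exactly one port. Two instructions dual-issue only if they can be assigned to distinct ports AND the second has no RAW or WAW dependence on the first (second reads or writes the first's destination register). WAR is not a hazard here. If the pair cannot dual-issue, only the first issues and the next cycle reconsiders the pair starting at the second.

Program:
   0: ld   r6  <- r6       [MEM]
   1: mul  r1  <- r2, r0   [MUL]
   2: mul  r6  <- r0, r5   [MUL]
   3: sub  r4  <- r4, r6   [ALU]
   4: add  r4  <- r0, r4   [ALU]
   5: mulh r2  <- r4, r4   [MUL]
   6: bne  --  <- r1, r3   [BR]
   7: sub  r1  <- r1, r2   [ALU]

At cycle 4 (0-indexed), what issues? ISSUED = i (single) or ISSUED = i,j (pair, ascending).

ISSUED = 5

[0] i0+i1  ld;mul  -- dual
[1] i2  mul  -- RAW r6
[2] i3  sub  -- RAW+WAW r4
[3] i4  add  -- RAW r4
[4] i5  mulh  -- no-port MUL/BR
[5] i6+i7  bne;sub  -- dual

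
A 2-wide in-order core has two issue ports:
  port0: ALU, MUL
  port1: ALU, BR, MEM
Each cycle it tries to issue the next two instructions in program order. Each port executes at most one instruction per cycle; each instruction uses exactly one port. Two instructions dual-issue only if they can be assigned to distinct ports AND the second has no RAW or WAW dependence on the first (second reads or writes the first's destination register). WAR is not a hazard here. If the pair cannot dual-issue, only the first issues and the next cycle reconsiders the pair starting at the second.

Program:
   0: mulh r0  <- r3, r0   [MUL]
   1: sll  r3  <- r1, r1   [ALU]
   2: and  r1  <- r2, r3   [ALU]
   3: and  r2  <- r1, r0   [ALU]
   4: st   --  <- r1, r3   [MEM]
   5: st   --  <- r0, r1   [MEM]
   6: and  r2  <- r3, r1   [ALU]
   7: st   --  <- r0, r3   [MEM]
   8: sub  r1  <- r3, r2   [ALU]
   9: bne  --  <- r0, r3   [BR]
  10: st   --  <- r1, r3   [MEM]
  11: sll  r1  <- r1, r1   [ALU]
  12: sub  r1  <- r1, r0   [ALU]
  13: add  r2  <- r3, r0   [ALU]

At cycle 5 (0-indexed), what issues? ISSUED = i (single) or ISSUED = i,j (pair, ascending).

  cy0 -> i0,i1 (mulh;sll) pair
  cy1 -> i2 (and) RAW r1
  cy2 -> i3,i4 (and;st) pair
  cy3 -> i5,i6 (st;and) pair
  cy4 -> i7,i8 (st;sub) pair
  cy5 -> i9 (bne) no-port BR/MEM
  cy6 -> i10,i11 (st;sll) pair
  cy7 -> i12,i13 (sub;add) pair

ISSUED = 9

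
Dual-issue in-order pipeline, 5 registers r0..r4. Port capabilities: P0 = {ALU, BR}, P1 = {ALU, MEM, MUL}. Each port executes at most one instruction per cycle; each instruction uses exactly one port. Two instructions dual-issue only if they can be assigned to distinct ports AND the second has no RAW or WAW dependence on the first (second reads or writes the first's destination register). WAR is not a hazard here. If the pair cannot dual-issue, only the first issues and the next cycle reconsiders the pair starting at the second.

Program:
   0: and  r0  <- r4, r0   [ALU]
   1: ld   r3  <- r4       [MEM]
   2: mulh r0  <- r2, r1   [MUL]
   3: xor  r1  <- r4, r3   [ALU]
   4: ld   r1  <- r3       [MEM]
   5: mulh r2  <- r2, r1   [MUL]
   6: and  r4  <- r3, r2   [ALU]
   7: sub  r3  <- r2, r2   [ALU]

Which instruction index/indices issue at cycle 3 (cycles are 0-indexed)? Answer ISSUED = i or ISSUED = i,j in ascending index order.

  cy0 -> i0&i1 (and;ld) dual
  cy1 -> i2&i3 (mulh;xor) dual
  cy2 -> i4 (ld) no-port MEM/MUL
  cy3 -> i5 (mulh) RAW r2
  cy4 -> i6&i7 (and;sub) dual

ISSUED = 5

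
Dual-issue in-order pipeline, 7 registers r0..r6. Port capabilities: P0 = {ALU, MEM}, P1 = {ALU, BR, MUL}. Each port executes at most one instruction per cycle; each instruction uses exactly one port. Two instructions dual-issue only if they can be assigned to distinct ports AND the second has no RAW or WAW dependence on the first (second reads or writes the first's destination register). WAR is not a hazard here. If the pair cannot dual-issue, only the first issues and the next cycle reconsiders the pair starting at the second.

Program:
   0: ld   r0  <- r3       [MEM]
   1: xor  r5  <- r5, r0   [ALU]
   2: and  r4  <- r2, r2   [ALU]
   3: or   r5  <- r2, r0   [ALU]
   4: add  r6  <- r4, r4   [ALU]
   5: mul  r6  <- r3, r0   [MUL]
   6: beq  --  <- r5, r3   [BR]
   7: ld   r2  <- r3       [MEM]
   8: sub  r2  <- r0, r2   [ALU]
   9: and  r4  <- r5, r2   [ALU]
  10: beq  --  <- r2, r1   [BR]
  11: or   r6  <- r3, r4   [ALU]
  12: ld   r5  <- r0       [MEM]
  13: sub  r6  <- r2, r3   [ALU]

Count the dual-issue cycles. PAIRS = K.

[0] i0  ld  -- RAW r0
[1] i1,i2  xor+and  -- 2-wide
[2] i3,i4  or+add  -- 2-wide
[3] i5  mul  -- no-port MUL/BR
[4] i6,i7  beq+ld  -- 2-wide
[5] i8  sub  -- RAW r2
[6] i9,i10  and+beq  -- 2-wide
[7] i11,i12  or+ld  -- 2-wide
[8] i13  sub  -- tail

PAIRS = 5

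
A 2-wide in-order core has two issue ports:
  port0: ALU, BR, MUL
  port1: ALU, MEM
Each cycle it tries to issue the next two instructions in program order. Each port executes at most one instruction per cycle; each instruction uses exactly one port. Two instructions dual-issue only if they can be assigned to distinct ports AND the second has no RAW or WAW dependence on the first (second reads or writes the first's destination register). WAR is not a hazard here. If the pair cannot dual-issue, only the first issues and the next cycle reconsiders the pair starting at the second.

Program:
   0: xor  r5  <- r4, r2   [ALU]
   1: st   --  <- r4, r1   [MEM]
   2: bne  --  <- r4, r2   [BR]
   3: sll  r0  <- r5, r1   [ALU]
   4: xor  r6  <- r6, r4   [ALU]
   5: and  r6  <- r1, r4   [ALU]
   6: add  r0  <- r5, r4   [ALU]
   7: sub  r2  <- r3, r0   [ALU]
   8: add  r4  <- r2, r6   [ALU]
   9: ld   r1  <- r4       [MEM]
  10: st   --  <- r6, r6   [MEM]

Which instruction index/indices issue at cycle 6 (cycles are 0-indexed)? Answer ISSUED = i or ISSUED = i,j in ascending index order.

ISSUED = 9

0. xor st @i0+i1  | 2-wide
1. bne sll @i2+i3  | 2-wide
2. xor @i4  | WAW r6
3. and add @i5+i6  | 2-wide
4. sub @i7  | RAW r2
5. add @i8  | RAW r4
6. ld @i9  | no-port MEM/MEM
7. st @i10  | tail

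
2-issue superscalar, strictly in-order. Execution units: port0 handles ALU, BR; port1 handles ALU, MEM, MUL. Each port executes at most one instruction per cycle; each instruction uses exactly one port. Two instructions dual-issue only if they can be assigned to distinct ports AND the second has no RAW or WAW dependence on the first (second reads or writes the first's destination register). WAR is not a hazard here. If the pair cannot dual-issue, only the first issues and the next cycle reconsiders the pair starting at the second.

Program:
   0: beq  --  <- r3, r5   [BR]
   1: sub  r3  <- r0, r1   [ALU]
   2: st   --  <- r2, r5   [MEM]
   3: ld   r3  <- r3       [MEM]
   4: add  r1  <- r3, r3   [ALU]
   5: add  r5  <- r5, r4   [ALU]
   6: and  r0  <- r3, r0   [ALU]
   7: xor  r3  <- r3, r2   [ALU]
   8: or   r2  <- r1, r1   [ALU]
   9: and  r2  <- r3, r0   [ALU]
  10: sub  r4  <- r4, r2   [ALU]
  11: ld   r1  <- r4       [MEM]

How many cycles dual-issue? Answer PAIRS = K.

c0: i0&i1 beq.BR sub.ALU  2-wide
c1: i2 st.MEM  no-port MEM/MEM
c2: i3 ld.MEM  RAW r3
c3: i4&i5 add.ALU add.ALU  2-wide
c4: i6&i7 and.ALU xor.ALU  2-wide
c5: i8 or.ALU  WAW r2
c6: i9 and.ALU  RAW r2
c7: i10 sub.ALU  RAW r4
c8: i11 ld.MEM  tail

PAIRS = 3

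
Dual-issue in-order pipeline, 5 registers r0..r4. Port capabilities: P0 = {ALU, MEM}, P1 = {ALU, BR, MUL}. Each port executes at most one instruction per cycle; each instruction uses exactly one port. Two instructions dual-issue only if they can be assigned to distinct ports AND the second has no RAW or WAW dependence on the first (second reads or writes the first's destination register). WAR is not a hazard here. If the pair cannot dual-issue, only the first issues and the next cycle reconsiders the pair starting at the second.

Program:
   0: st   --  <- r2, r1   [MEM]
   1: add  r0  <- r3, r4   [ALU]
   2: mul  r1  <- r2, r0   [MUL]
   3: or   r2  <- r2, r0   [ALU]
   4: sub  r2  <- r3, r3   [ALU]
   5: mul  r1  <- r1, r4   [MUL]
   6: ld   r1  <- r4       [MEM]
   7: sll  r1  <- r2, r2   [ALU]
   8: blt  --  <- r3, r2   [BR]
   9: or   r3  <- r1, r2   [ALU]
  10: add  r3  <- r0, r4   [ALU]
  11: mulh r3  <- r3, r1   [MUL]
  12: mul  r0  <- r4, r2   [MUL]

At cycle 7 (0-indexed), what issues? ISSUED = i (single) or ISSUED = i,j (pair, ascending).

ISSUED = 11

0. st;add @i0/i1  | dual
1. mul;or @i2/i3  | dual
2. sub;mul @i4/i5  | dual
3. ld @i6  | WAW r1
4. sll;blt @i7/i8  | dual
5. or @i9  | WAW r3
6. add @i10  | RAW+WAW r3
7. mulh @i11  | no-port MUL/MUL
8. mul @i12  | tail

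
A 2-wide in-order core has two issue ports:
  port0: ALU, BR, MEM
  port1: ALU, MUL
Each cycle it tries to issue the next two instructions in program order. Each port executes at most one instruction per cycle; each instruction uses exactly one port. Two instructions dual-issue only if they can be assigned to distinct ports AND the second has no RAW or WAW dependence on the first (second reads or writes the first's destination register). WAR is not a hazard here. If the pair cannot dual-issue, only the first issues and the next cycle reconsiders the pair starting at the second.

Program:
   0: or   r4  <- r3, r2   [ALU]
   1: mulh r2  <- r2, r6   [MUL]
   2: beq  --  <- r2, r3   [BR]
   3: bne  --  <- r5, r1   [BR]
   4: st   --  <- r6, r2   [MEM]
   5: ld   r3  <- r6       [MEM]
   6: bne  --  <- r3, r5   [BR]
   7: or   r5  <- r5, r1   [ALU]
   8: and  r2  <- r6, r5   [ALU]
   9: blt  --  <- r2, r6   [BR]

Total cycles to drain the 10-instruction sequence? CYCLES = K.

#0 head=0: or+mulh i0+i1 2-wide
#1 head=2: beq i2 no-port BR/BR
#2 head=3: bne i3 no-port BR/MEM
#3 head=4: st i4 no-port MEM/MEM
#4 head=5: ld i5 no-port MEM/BR
#5 head=6: bne+or i6+i7 2-wide
#6 head=8: and i8 RAW r2
#7 head=9: blt i9 tail

CYCLES = 8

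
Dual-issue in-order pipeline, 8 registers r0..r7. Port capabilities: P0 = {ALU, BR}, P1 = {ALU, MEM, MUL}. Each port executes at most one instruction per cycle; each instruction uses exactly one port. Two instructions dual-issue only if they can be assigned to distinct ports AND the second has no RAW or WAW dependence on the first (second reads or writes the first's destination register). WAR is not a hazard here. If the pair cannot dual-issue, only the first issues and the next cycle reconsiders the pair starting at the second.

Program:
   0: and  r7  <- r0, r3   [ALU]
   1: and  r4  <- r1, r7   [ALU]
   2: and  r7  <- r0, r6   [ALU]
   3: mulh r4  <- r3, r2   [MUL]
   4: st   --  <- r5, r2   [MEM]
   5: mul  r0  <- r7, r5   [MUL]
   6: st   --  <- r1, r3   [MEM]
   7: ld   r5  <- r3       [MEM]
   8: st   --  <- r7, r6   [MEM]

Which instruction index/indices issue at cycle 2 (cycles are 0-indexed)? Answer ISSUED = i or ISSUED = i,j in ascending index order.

ISSUED = 3

#0 head=0: and i0 RAW r7
#1 head=1: and/and i1+i2 dual
#2 head=3: mulh i3 no-port MUL/MEM
#3 head=4: st i4 no-port MEM/MUL
#4 head=5: mul i5 no-port MUL/MEM
#5 head=6: st i6 no-port MEM/MEM
#6 head=7: ld i7 no-port MEM/MEM
#7 head=8: st i8 tail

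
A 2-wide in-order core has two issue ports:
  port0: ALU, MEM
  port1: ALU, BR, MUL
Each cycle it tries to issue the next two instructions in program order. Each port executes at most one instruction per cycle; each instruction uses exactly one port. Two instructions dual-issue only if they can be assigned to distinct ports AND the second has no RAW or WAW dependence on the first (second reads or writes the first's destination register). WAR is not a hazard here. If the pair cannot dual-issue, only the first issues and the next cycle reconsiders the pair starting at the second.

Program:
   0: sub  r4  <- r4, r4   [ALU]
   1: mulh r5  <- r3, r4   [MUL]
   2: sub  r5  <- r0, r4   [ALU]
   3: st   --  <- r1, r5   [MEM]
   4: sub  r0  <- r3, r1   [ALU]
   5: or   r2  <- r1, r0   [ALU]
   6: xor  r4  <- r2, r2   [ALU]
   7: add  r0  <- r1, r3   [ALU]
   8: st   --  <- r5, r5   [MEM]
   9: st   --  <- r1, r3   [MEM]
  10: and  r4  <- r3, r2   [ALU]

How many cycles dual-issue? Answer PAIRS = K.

#0 head=0: sub.ALU i0 RAW r4
#1 head=1: mulh.MUL i1 WAW r5
#2 head=2: sub.ALU i2 RAW r5
#3 head=3: st.MEM+sub.ALU i3&i4 pair
#4 head=5: or.ALU i5 RAW r2
#5 head=6: xor.ALU+add.ALU i6&i7 pair
#6 head=8: st.MEM i8 no-port MEM/MEM
#7 head=9: st.MEM+and.ALU i9&i10 pair

PAIRS = 3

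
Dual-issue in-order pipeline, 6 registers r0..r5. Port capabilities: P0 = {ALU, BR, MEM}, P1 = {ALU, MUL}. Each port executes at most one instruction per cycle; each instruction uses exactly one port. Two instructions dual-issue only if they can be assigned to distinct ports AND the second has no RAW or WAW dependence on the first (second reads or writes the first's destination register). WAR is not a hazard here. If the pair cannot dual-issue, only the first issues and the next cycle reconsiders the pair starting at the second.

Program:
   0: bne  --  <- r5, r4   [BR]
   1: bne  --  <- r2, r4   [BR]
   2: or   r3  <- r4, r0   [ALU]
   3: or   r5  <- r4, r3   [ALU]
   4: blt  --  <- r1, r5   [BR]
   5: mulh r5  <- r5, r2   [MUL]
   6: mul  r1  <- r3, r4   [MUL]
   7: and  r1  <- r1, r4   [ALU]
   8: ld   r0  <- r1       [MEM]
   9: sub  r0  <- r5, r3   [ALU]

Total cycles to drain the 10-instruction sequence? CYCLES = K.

CYCLES = 8

t=0 i0:bne.BR ; no-port BR/BR
t=1 i1,i2:bne.BR;or.ALU ; pair
t=2 i3:or.ALU ; RAW r5
t=3 i4,i5:blt.BR;mulh.MUL ; pair
t=4 i6:mul.MUL ; RAW+WAW r1
t=5 i7:and.ALU ; RAW r1
t=6 i8:ld.MEM ; WAW r0
t=7 i9:sub.ALU ; tail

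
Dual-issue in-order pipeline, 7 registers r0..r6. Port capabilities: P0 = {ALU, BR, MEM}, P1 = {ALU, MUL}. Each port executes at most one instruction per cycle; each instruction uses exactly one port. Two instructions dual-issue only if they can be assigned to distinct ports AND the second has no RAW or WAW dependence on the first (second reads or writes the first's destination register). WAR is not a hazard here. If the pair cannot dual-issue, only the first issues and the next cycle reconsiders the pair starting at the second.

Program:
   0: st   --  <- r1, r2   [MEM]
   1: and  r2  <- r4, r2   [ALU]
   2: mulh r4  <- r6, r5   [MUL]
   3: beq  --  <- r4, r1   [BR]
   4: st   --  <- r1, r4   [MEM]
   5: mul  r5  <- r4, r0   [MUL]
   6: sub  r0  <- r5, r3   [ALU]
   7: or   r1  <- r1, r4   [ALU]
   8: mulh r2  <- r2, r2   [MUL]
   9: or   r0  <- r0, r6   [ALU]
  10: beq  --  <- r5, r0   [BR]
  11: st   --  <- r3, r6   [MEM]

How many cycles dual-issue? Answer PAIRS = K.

t=0 i0,i1:st+and ; pair
t=1 i2:mulh ; RAW r4
t=2 i3:beq ; no-port BR/MEM
t=3 i4,i5:st+mul ; pair
t=4 i6,i7:sub+or ; pair
t=5 i8,i9:mulh+or ; pair
t=6 i10:beq ; no-port BR/MEM
t=7 i11:st ; tail

PAIRS = 4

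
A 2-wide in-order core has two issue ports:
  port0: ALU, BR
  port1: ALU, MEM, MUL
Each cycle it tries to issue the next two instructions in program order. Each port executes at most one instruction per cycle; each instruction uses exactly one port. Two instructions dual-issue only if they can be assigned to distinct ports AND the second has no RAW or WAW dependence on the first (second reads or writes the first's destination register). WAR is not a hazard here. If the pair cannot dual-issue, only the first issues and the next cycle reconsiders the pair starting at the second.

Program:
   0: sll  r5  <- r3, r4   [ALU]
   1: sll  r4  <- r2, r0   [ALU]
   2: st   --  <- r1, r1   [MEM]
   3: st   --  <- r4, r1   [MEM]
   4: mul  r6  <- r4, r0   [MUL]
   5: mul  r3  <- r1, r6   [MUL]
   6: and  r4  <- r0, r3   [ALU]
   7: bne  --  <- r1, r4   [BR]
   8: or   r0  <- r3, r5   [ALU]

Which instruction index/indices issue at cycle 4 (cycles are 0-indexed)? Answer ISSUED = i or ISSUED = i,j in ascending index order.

0. sll sll @i0,i1  | dual
1. st @i2  | no-port MEM/MEM
2. st @i3  | no-port MEM/MUL
3. mul @i4  | no-port MUL/MUL
4. mul @i5  | RAW r3
5. and @i6  | RAW r4
6. bne or @i7,i8  | dual

ISSUED = 5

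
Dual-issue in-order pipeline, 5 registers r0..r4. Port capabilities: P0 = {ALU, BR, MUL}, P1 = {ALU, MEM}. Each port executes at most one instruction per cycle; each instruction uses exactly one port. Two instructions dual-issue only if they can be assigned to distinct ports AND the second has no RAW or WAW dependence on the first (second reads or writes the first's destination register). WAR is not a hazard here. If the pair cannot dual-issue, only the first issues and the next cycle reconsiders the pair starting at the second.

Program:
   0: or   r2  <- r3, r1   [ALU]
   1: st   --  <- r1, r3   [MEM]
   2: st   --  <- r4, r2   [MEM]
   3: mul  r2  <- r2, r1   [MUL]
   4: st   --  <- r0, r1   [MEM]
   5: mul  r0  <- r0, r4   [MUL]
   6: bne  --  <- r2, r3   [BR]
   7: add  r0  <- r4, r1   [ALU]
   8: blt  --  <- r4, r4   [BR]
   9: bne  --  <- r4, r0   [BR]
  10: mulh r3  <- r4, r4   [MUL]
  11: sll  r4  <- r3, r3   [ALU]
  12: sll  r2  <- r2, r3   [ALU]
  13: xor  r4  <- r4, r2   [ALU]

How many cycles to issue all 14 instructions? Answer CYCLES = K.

CYCLES = 9

[0] i0,i1  or.ALU st.MEM  -- dual
[1] i2,i3  st.MEM mul.MUL  -- dual
[2] i4,i5  st.MEM mul.MUL  -- dual
[3] i6,i7  bne.BR add.ALU  -- dual
[4] i8  blt.BR  -- no-port BR/BR
[5] i9  bne.BR  -- no-port BR/MUL
[6] i10  mulh.MUL  -- RAW r3
[7] i11,i12  sll.ALU sll.ALU  -- dual
[8] i13  xor.ALU  -- tail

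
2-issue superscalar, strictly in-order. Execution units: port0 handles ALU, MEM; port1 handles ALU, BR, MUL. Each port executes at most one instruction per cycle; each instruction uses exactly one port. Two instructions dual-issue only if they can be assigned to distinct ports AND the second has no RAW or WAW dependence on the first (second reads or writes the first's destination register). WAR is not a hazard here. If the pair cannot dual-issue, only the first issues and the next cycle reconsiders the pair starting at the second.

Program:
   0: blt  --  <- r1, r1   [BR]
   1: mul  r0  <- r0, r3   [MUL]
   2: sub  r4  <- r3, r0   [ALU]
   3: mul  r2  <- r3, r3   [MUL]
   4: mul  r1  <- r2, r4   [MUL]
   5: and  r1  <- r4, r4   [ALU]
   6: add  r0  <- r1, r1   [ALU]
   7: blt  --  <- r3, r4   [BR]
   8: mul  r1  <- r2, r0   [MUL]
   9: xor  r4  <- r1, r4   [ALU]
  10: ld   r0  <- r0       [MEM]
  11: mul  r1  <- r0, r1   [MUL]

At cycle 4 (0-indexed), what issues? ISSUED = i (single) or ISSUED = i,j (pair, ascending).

ISSUED = 5

#0 head=0: blt.BR i0 no-port BR/MUL
#1 head=1: mul.MUL i1 RAW r0
#2 head=2: sub.ALU mul.MUL i2/i3 2-wide
#3 head=4: mul.MUL i4 WAW r1
#4 head=5: and.ALU i5 RAW r1
#5 head=6: add.ALU blt.BR i6/i7 2-wide
#6 head=8: mul.MUL i8 RAW r1
#7 head=9: xor.ALU ld.MEM i9/i10 2-wide
#8 head=11: mul.MUL i11 tail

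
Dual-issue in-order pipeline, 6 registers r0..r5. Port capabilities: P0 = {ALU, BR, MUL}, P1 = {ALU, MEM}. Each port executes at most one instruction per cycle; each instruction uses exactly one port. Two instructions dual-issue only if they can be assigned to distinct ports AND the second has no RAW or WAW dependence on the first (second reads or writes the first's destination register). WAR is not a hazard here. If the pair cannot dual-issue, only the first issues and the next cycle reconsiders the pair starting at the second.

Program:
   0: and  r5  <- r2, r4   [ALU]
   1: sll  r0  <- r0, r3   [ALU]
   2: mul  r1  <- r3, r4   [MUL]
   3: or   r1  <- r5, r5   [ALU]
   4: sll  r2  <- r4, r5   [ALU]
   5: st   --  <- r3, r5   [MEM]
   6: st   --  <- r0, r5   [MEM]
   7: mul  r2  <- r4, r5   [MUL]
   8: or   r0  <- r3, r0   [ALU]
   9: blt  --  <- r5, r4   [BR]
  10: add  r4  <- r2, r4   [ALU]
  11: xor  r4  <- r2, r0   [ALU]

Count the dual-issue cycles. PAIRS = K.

PAIRS = 4

t=0 i0+i1:and sll ; pair
t=1 i2:mul ; WAW r1
t=2 i3+i4:or sll ; pair
t=3 i5:st ; no-port MEM/MEM
t=4 i6+i7:st mul ; pair
t=5 i8+i9:or blt ; pair
t=6 i10:add ; WAW r4
t=7 i11:xor ; tail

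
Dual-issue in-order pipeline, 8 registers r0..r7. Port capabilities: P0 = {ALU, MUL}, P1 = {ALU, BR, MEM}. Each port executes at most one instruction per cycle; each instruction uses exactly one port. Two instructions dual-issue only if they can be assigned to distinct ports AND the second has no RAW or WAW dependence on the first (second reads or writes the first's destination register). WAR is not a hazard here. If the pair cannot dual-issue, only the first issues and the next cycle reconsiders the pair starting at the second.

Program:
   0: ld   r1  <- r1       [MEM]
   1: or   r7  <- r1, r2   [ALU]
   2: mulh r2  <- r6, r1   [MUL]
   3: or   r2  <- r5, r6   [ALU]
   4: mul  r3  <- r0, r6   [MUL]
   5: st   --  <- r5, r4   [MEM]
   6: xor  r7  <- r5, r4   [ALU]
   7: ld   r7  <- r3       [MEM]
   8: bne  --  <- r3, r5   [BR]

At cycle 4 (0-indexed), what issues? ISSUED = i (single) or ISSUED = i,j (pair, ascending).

ISSUED = 7

0. ld @i0  | RAW r1
1. or;mulh @i1/i2  | 2-wide
2. or;mul @i3/i4  | 2-wide
3. st;xor @i5/i6  | 2-wide
4. ld @i7  | no-port MEM/BR
5. bne @i8  | tail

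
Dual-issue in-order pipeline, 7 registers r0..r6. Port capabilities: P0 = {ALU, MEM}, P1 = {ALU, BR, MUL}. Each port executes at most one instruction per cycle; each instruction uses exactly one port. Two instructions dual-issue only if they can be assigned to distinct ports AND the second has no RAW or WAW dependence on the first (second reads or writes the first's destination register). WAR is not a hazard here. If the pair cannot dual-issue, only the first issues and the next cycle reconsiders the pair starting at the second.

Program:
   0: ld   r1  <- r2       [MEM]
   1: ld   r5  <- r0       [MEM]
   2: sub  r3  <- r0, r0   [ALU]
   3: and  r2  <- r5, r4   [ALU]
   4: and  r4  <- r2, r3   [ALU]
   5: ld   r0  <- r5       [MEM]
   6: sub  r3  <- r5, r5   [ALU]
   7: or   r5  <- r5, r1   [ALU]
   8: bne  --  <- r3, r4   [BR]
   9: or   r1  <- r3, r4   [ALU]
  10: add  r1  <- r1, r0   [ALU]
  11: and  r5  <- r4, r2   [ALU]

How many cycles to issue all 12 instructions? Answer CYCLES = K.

CYCLES = 7

t=0 i0:ld ; no-port MEM/MEM
t=1 i1&i2:ld/sub ; dual
t=2 i3:and ; RAW r2
t=3 i4&i5:and/ld ; dual
t=4 i6&i7:sub/or ; dual
t=5 i8&i9:bne/or ; dual
t=6 i10&i11:add/and ; dual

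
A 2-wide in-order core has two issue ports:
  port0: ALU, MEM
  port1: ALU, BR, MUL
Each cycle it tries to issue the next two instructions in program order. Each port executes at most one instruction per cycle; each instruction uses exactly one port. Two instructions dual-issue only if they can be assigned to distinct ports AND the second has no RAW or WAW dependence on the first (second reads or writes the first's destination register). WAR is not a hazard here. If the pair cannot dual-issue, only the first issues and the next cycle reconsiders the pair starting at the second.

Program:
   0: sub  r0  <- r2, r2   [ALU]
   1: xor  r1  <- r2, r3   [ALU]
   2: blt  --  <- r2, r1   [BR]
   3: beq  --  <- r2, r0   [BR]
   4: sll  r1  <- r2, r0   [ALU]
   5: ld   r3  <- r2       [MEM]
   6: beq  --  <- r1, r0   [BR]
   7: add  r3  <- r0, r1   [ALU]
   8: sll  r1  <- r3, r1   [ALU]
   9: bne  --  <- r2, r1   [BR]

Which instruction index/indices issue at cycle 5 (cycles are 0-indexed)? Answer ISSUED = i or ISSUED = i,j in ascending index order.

ISSUED = 8

[0] i0,i1  sub.ALU xor.ALU  -- dual
[1] i2  blt.BR  -- no-port BR/BR
[2] i3,i4  beq.BR sll.ALU  -- dual
[3] i5,i6  ld.MEM beq.BR  -- dual
[4] i7  add.ALU  -- RAW r3
[5] i8  sll.ALU  -- RAW r1
[6] i9  bne.BR  -- tail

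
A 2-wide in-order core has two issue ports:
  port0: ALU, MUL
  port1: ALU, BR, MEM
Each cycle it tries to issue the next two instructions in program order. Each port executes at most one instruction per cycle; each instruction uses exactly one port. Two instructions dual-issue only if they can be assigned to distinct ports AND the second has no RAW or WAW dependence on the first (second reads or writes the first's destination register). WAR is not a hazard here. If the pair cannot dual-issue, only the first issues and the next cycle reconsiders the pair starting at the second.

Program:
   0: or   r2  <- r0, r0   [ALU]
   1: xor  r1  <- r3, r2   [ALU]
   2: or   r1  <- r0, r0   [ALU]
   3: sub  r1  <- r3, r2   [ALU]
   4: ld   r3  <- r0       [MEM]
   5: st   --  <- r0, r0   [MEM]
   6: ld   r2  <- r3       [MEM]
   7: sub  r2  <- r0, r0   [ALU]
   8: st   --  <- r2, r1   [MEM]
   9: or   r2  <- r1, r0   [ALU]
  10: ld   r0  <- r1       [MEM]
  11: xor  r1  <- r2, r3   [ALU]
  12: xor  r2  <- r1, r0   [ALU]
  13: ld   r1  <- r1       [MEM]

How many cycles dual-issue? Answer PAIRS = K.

PAIRS = 4

c0: i0 or.ALU  RAW r2
c1: i1 xor.ALU  WAW r1
c2: i2 or.ALU  WAW r1
c3: i3&i4 sub.ALU+ld.MEM  pair
c4: i5 st.MEM  no-port MEM/MEM
c5: i6 ld.MEM  WAW r2
c6: i7 sub.ALU  RAW r2
c7: i8&i9 st.MEM+or.ALU  pair
c8: i10&i11 ld.MEM+xor.ALU  pair
c9: i12&i13 xor.ALU+ld.MEM  pair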